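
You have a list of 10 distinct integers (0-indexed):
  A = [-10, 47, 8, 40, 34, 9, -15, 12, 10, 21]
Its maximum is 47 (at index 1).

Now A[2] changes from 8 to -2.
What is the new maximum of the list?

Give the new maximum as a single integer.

Answer: 47

Derivation:
Old max = 47 (at index 1)
Change: A[2] 8 -> -2
Changed element was NOT the old max.
  New max = max(old_max, new_val) = max(47, -2) = 47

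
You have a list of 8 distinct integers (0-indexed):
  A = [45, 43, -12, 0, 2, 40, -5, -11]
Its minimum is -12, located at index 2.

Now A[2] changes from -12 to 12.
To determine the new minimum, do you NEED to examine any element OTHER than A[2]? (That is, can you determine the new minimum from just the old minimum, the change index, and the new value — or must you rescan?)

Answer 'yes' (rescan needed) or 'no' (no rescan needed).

Old min = -12 at index 2
Change at index 2: -12 -> 12
Index 2 WAS the min and new value 12 > old min -12. Must rescan other elements to find the new min.
Needs rescan: yes

Answer: yes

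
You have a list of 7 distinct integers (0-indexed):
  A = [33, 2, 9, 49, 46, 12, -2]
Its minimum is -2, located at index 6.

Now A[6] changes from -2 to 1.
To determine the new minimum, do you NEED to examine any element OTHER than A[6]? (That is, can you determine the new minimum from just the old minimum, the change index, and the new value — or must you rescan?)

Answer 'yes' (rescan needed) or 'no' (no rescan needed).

Old min = -2 at index 6
Change at index 6: -2 -> 1
Index 6 WAS the min and new value 1 > old min -2. Must rescan other elements to find the new min.
Needs rescan: yes

Answer: yes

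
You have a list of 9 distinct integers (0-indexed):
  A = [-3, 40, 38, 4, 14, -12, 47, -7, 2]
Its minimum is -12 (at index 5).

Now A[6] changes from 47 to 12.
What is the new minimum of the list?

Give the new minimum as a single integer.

Answer: -12

Derivation:
Old min = -12 (at index 5)
Change: A[6] 47 -> 12
Changed element was NOT the old min.
  New min = min(old_min, new_val) = min(-12, 12) = -12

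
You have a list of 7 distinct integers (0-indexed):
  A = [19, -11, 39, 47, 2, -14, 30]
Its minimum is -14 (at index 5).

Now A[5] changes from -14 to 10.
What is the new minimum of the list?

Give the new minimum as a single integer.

Answer: -11

Derivation:
Old min = -14 (at index 5)
Change: A[5] -14 -> 10
Changed element WAS the min. Need to check: is 10 still <= all others?
  Min of remaining elements: -11
  New min = min(10, -11) = -11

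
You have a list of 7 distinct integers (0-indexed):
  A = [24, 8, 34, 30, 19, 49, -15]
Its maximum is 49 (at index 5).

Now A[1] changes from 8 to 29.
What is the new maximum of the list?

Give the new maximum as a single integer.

Answer: 49

Derivation:
Old max = 49 (at index 5)
Change: A[1] 8 -> 29
Changed element was NOT the old max.
  New max = max(old_max, new_val) = max(49, 29) = 49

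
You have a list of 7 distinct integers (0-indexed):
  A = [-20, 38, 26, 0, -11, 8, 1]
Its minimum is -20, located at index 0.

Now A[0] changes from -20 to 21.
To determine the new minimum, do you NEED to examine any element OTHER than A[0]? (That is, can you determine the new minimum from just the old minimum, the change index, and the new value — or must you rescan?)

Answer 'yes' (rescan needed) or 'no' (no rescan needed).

Old min = -20 at index 0
Change at index 0: -20 -> 21
Index 0 WAS the min and new value 21 > old min -20. Must rescan other elements to find the new min.
Needs rescan: yes

Answer: yes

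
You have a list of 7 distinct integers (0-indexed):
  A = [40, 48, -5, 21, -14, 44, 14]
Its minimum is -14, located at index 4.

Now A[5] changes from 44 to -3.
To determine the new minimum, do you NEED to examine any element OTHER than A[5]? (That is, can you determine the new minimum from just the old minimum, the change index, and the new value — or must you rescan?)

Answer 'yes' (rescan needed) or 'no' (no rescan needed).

Answer: no

Derivation:
Old min = -14 at index 4
Change at index 5: 44 -> -3
Index 5 was NOT the min. New min = min(-14, -3). No rescan of other elements needed.
Needs rescan: no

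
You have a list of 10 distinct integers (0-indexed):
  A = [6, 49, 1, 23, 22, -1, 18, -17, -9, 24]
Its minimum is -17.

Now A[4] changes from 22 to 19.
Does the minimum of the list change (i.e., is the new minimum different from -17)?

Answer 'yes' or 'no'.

Answer: no

Derivation:
Old min = -17
Change: A[4] 22 -> 19
Changed element was NOT the min; min changes only if 19 < -17.
New min = -17; changed? no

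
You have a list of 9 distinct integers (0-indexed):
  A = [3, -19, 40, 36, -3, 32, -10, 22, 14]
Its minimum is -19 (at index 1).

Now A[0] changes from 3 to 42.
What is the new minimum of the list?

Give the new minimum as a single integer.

Answer: -19

Derivation:
Old min = -19 (at index 1)
Change: A[0] 3 -> 42
Changed element was NOT the old min.
  New min = min(old_min, new_val) = min(-19, 42) = -19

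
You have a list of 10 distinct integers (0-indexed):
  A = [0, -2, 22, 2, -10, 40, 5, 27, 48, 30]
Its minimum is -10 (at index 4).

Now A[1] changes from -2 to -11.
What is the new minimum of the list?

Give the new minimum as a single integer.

Answer: -11

Derivation:
Old min = -10 (at index 4)
Change: A[1] -2 -> -11
Changed element was NOT the old min.
  New min = min(old_min, new_val) = min(-10, -11) = -11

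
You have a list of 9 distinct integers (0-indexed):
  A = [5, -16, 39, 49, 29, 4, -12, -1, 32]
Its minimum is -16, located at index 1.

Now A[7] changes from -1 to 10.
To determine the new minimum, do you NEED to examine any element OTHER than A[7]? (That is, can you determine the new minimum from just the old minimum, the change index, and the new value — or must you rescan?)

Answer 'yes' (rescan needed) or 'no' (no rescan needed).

Old min = -16 at index 1
Change at index 7: -1 -> 10
Index 7 was NOT the min. New min = min(-16, 10). No rescan of other elements needed.
Needs rescan: no

Answer: no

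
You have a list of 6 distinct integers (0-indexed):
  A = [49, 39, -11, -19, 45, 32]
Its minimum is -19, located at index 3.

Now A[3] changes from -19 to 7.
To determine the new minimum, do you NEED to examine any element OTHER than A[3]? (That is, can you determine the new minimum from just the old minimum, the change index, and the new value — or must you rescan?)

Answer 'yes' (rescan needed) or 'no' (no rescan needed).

Old min = -19 at index 3
Change at index 3: -19 -> 7
Index 3 WAS the min and new value 7 > old min -19. Must rescan other elements to find the new min.
Needs rescan: yes

Answer: yes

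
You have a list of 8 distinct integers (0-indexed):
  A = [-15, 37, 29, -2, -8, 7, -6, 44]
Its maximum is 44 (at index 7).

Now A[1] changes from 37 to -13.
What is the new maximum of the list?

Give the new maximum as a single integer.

Answer: 44

Derivation:
Old max = 44 (at index 7)
Change: A[1] 37 -> -13
Changed element was NOT the old max.
  New max = max(old_max, new_val) = max(44, -13) = 44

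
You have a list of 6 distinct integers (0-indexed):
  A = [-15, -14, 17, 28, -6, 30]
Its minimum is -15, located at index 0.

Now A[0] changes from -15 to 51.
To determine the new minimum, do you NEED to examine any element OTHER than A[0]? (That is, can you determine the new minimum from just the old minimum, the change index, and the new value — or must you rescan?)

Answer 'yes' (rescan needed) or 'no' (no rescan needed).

Answer: yes

Derivation:
Old min = -15 at index 0
Change at index 0: -15 -> 51
Index 0 WAS the min and new value 51 > old min -15. Must rescan other elements to find the new min.
Needs rescan: yes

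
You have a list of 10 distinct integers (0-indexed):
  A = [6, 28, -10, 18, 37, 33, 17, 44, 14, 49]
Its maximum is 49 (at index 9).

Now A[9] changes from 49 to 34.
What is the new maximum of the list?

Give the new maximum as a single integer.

Answer: 44

Derivation:
Old max = 49 (at index 9)
Change: A[9] 49 -> 34
Changed element WAS the max -> may need rescan.
  Max of remaining elements: 44
  New max = max(34, 44) = 44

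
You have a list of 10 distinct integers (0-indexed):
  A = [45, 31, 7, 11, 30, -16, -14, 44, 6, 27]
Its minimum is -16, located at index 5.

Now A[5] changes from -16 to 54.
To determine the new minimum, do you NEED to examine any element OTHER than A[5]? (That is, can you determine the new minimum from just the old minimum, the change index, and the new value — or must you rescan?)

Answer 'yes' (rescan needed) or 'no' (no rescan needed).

Answer: yes

Derivation:
Old min = -16 at index 5
Change at index 5: -16 -> 54
Index 5 WAS the min and new value 54 > old min -16. Must rescan other elements to find the new min.
Needs rescan: yes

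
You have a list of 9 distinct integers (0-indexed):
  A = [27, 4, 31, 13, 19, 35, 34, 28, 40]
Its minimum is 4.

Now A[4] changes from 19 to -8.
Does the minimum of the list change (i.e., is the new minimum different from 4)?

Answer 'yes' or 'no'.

Answer: yes

Derivation:
Old min = 4
Change: A[4] 19 -> -8
Changed element was NOT the min; min changes only if -8 < 4.
New min = -8; changed? yes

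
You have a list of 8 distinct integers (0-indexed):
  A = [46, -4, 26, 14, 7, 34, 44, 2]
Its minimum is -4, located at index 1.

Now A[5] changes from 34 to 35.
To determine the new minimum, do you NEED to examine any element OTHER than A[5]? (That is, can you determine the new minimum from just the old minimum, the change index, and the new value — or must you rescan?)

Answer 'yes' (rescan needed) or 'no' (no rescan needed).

Answer: no

Derivation:
Old min = -4 at index 1
Change at index 5: 34 -> 35
Index 5 was NOT the min. New min = min(-4, 35). No rescan of other elements needed.
Needs rescan: no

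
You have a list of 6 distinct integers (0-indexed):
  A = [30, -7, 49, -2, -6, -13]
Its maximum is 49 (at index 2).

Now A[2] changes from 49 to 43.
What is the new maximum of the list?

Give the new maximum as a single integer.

Answer: 43

Derivation:
Old max = 49 (at index 2)
Change: A[2] 49 -> 43
Changed element WAS the max -> may need rescan.
  Max of remaining elements: 30
  New max = max(43, 30) = 43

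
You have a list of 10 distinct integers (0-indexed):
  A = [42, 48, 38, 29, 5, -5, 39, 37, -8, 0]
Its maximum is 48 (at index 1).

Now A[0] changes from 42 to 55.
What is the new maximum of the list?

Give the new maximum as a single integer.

Old max = 48 (at index 1)
Change: A[0] 42 -> 55
Changed element was NOT the old max.
  New max = max(old_max, new_val) = max(48, 55) = 55

Answer: 55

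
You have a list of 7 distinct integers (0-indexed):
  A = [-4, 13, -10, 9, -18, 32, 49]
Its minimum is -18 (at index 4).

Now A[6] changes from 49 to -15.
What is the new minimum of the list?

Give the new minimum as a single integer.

Old min = -18 (at index 4)
Change: A[6] 49 -> -15
Changed element was NOT the old min.
  New min = min(old_min, new_val) = min(-18, -15) = -18

Answer: -18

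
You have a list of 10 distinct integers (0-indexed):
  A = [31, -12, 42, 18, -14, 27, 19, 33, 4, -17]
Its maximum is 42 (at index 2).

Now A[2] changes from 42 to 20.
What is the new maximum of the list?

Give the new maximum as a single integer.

Answer: 33

Derivation:
Old max = 42 (at index 2)
Change: A[2] 42 -> 20
Changed element WAS the max -> may need rescan.
  Max of remaining elements: 33
  New max = max(20, 33) = 33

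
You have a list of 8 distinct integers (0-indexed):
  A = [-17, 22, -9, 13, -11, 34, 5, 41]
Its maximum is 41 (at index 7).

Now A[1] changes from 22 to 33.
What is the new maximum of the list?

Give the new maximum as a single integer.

Old max = 41 (at index 7)
Change: A[1] 22 -> 33
Changed element was NOT the old max.
  New max = max(old_max, new_val) = max(41, 33) = 41

Answer: 41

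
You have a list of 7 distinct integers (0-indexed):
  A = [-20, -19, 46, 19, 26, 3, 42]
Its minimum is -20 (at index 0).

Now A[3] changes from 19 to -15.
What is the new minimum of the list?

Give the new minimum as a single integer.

Answer: -20

Derivation:
Old min = -20 (at index 0)
Change: A[3] 19 -> -15
Changed element was NOT the old min.
  New min = min(old_min, new_val) = min(-20, -15) = -20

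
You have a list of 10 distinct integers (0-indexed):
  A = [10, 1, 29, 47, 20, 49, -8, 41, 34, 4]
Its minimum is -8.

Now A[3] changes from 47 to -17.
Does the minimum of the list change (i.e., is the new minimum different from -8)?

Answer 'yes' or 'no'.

Old min = -8
Change: A[3] 47 -> -17
Changed element was NOT the min; min changes only if -17 < -8.
New min = -17; changed? yes

Answer: yes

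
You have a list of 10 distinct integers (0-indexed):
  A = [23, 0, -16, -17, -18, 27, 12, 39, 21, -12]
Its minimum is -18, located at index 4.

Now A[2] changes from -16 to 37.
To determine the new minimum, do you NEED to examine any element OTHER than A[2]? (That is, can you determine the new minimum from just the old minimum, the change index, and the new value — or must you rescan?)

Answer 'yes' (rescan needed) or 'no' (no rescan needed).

Answer: no

Derivation:
Old min = -18 at index 4
Change at index 2: -16 -> 37
Index 2 was NOT the min. New min = min(-18, 37). No rescan of other elements needed.
Needs rescan: no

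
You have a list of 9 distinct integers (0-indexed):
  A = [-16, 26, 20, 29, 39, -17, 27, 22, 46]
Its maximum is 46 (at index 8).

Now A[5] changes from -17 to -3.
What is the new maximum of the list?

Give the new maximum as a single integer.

Old max = 46 (at index 8)
Change: A[5] -17 -> -3
Changed element was NOT the old max.
  New max = max(old_max, new_val) = max(46, -3) = 46

Answer: 46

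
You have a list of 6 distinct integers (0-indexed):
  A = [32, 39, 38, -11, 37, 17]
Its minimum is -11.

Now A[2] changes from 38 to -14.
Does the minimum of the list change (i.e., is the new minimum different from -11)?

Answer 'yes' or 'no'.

Old min = -11
Change: A[2] 38 -> -14
Changed element was NOT the min; min changes only if -14 < -11.
New min = -14; changed? yes

Answer: yes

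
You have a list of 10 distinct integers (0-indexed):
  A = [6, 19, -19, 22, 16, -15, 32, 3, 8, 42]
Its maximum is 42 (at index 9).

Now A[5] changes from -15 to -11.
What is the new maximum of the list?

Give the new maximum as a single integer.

Old max = 42 (at index 9)
Change: A[5] -15 -> -11
Changed element was NOT the old max.
  New max = max(old_max, new_val) = max(42, -11) = 42

Answer: 42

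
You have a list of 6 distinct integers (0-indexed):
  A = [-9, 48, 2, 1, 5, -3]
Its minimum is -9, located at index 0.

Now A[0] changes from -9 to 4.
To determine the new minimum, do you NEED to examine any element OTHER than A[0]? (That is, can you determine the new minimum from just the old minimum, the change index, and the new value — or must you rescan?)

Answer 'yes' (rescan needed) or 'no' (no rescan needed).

Answer: yes

Derivation:
Old min = -9 at index 0
Change at index 0: -9 -> 4
Index 0 WAS the min and new value 4 > old min -9. Must rescan other elements to find the new min.
Needs rescan: yes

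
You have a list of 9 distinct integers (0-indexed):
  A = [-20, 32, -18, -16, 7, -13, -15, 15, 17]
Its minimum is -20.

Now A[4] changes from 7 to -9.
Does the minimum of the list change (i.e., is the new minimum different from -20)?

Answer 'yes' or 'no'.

Old min = -20
Change: A[4] 7 -> -9
Changed element was NOT the min; min changes only if -9 < -20.
New min = -20; changed? no

Answer: no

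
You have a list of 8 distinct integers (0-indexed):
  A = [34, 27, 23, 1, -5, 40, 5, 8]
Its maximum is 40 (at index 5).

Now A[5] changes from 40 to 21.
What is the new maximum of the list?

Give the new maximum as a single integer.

Old max = 40 (at index 5)
Change: A[5] 40 -> 21
Changed element WAS the max -> may need rescan.
  Max of remaining elements: 34
  New max = max(21, 34) = 34

Answer: 34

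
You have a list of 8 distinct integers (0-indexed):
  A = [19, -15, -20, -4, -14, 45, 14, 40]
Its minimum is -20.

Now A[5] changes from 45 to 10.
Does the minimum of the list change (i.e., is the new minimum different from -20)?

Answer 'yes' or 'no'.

Answer: no

Derivation:
Old min = -20
Change: A[5] 45 -> 10
Changed element was NOT the min; min changes only if 10 < -20.
New min = -20; changed? no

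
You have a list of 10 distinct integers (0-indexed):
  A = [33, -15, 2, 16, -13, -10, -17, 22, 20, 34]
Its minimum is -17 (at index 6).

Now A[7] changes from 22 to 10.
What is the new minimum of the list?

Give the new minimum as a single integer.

Old min = -17 (at index 6)
Change: A[7] 22 -> 10
Changed element was NOT the old min.
  New min = min(old_min, new_val) = min(-17, 10) = -17

Answer: -17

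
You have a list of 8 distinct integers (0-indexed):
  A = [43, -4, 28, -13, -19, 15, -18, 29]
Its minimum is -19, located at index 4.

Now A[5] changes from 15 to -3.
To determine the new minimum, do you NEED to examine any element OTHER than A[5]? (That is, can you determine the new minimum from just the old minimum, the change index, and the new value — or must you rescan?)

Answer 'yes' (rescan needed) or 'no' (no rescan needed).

Old min = -19 at index 4
Change at index 5: 15 -> -3
Index 5 was NOT the min. New min = min(-19, -3). No rescan of other elements needed.
Needs rescan: no

Answer: no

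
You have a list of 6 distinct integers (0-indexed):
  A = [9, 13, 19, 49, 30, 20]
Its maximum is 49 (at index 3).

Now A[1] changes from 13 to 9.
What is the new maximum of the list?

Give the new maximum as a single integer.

Answer: 49

Derivation:
Old max = 49 (at index 3)
Change: A[1] 13 -> 9
Changed element was NOT the old max.
  New max = max(old_max, new_val) = max(49, 9) = 49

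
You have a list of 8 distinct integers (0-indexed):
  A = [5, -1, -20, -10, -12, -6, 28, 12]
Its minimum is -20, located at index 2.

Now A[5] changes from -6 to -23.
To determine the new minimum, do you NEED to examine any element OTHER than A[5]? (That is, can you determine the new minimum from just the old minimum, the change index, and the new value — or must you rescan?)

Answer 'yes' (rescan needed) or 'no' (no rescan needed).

Old min = -20 at index 2
Change at index 5: -6 -> -23
Index 5 was NOT the min. New min = min(-20, -23). No rescan of other elements needed.
Needs rescan: no

Answer: no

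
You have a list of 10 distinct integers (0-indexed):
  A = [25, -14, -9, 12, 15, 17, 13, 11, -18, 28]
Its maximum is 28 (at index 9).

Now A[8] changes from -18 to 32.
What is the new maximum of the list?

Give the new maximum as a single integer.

Old max = 28 (at index 9)
Change: A[8] -18 -> 32
Changed element was NOT the old max.
  New max = max(old_max, new_val) = max(28, 32) = 32

Answer: 32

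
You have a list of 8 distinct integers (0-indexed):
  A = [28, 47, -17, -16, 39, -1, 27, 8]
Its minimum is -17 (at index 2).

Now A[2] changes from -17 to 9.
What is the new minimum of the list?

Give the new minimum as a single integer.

Old min = -17 (at index 2)
Change: A[2] -17 -> 9
Changed element WAS the min. Need to check: is 9 still <= all others?
  Min of remaining elements: -16
  New min = min(9, -16) = -16

Answer: -16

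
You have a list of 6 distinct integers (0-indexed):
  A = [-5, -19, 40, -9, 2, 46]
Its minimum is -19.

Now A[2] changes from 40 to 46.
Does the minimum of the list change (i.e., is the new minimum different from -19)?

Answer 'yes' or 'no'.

Answer: no

Derivation:
Old min = -19
Change: A[2] 40 -> 46
Changed element was NOT the min; min changes only if 46 < -19.
New min = -19; changed? no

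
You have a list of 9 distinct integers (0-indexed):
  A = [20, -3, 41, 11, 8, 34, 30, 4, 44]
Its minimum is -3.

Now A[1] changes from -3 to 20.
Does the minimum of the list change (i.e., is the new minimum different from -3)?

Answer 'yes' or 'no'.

Answer: yes

Derivation:
Old min = -3
Change: A[1] -3 -> 20
Changed element was the min; new min must be rechecked.
New min = 4; changed? yes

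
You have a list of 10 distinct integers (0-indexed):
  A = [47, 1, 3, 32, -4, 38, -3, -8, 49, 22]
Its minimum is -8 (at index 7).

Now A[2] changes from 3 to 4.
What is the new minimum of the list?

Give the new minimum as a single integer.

Old min = -8 (at index 7)
Change: A[2] 3 -> 4
Changed element was NOT the old min.
  New min = min(old_min, new_val) = min(-8, 4) = -8

Answer: -8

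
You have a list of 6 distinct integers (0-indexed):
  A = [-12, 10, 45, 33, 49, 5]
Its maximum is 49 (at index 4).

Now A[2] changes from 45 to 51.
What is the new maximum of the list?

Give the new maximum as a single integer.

Old max = 49 (at index 4)
Change: A[2] 45 -> 51
Changed element was NOT the old max.
  New max = max(old_max, new_val) = max(49, 51) = 51

Answer: 51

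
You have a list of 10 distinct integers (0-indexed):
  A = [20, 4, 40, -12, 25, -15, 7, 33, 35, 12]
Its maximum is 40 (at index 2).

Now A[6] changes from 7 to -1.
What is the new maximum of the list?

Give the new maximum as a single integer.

Old max = 40 (at index 2)
Change: A[6] 7 -> -1
Changed element was NOT the old max.
  New max = max(old_max, new_val) = max(40, -1) = 40

Answer: 40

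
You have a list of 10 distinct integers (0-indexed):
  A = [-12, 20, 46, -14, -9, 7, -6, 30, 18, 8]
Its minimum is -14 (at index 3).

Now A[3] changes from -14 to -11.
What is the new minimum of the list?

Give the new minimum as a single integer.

Answer: -12

Derivation:
Old min = -14 (at index 3)
Change: A[3] -14 -> -11
Changed element WAS the min. Need to check: is -11 still <= all others?
  Min of remaining elements: -12
  New min = min(-11, -12) = -12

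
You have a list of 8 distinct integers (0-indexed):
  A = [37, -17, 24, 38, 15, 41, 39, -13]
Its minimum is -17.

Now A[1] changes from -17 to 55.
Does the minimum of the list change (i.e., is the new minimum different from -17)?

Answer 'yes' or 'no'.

Old min = -17
Change: A[1] -17 -> 55
Changed element was the min; new min must be rechecked.
New min = -13; changed? yes

Answer: yes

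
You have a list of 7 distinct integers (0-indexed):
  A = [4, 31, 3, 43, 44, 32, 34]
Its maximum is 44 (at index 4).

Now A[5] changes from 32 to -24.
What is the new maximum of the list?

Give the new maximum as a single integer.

Answer: 44

Derivation:
Old max = 44 (at index 4)
Change: A[5] 32 -> -24
Changed element was NOT the old max.
  New max = max(old_max, new_val) = max(44, -24) = 44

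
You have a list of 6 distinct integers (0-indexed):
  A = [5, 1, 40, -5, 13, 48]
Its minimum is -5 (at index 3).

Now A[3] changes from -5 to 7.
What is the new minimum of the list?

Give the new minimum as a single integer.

Old min = -5 (at index 3)
Change: A[3] -5 -> 7
Changed element WAS the min. Need to check: is 7 still <= all others?
  Min of remaining elements: 1
  New min = min(7, 1) = 1

Answer: 1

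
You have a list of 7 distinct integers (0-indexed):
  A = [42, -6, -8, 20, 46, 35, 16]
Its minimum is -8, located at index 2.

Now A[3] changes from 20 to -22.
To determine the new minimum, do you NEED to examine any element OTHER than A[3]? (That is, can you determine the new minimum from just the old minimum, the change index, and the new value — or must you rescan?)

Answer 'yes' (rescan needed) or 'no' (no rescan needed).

Old min = -8 at index 2
Change at index 3: 20 -> -22
Index 3 was NOT the min. New min = min(-8, -22). No rescan of other elements needed.
Needs rescan: no

Answer: no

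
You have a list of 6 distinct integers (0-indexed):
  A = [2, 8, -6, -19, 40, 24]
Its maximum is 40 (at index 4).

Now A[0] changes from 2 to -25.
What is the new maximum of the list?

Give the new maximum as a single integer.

Answer: 40

Derivation:
Old max = 40 (at index 4)
Change: A[0] 2 -> -25
Changed element was NOT the old max.
  New max = max(old_max, new_val) = max(40, -25) = 40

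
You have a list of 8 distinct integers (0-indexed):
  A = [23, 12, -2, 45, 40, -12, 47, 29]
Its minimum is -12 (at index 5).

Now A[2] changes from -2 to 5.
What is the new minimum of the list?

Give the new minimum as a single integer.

Old min = -12 (at index 5)
Change: A[2] -2 -> 5
Changed element was NOT the old min.
  New min = min(old_min, new_val) = min(-12, 5) = -12

Answer: -12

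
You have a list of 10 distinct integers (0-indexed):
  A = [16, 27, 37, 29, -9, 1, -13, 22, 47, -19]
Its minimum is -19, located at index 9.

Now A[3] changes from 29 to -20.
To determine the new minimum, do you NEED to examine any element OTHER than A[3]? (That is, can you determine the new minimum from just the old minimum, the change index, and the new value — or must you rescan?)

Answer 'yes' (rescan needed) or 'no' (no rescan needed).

Old min = -19 at index 9
Change at index 3: 29 -> -20
Index 3 was NOT the min. New min = min(-19, -20). No rescan of other elements needed.
Needs rescan: no

Answer: no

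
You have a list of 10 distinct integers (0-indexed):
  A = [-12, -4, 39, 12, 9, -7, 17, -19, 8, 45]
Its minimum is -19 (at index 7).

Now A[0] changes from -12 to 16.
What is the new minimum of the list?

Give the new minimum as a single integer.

Old min = -19 (at index 7)
Change: A[0] -12 -> 16
Changed element was NOT the old min.
  New min = min(old_min, new_val) = min(-19, 16) = -19

Answer: -19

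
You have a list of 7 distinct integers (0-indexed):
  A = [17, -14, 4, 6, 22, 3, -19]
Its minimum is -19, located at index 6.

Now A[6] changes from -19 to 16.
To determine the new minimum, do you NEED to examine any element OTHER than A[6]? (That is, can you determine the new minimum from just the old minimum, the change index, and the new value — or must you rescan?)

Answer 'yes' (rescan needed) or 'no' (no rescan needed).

Answer: yes

Derivation:
Old min = -19 at index 6
Change at index 6: -19 -> 16
Index 6 WAS the min and new value 16 > old min -19. Must rescan other elements to find the new min.
Needs rescan: yes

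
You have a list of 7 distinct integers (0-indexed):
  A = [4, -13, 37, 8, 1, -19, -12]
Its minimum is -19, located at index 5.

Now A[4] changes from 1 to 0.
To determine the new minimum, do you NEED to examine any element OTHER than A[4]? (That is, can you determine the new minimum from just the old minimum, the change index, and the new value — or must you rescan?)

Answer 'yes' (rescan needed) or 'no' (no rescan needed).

Old min = -19 at index 5
Change at index 4: 1 -> 0
Index 4 was NOT the min. New min = min(-19, 0). No rescan of other elements needed.
Needs rescan: no

Answer: no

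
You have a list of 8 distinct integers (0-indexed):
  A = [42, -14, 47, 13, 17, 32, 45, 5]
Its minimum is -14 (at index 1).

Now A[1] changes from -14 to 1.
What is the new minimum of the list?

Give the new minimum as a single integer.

Old min = -14 (at index 1)
Change: A[1] -14 -> 1
Changed element WAS the min. Need to check: is 1 still <= all others?
  Min of remaining elements: 5
  New min = min(1, 5) = 1

Answer: 1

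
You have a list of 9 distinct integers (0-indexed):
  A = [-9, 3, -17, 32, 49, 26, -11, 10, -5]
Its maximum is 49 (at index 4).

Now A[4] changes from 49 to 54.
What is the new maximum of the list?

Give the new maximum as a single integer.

Old max = 49 (at index 4)
Change: A[4] 49 -> 54
Changed element WAS the max -> may need rescan.
  Max of remaining elements: 32
  New max = max(54, 32) = 54

Answer: 54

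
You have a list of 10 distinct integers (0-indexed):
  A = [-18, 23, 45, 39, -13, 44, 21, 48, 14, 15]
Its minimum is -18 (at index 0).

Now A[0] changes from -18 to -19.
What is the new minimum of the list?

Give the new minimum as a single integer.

Answer: -19

Derivation:
Old min = -18 (at index 0)
Change: A[0] -18 -> -19
Changed element WAS the min. Need to check: is -19 still <= all others?
  Min of remaining elements: -13
  New min = min(-19, -13) = -19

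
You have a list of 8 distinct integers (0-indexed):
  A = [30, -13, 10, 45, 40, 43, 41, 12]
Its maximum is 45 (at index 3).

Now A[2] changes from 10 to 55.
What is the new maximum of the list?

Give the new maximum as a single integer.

Answer: 55

Derivation:
Old max = 45 (at index 3)
Change: A[2] 10 -> 55
Changed element was NOT the old max.
  New max = max(old_max, new_val) = max(45, 55) = 55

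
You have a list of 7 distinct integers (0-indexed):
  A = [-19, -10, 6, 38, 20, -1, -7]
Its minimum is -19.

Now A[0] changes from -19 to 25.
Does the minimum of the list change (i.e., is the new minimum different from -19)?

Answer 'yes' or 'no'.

Old min = -19
Change: A[0] -19 -> 25
Changed element was the min; new min must be rechecked.
New min = -10; changed? yes

Answer: yes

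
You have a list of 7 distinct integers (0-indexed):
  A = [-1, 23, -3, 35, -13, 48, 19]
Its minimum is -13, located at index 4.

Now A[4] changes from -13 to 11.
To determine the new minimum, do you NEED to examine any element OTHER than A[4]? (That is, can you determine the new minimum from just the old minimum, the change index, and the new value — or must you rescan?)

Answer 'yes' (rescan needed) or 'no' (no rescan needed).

Answer: yes

Derivation:
Old min = -13 at index 4
Change at index 4: -13 -> 11
Index 4 WAS the min and new value 11 > old min -13. Must rescan other elements to find the new min.
Needs rescan: yes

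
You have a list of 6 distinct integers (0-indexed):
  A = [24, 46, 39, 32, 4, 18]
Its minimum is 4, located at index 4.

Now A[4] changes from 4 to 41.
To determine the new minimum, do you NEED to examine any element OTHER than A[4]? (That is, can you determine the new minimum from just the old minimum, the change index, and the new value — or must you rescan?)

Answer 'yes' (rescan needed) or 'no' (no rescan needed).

Answer: yes

Derivation:
Old min = 4 at index 4
Change at index 4: 4 -> 41
Index 4 WAS the min and new value 41 > old min 4. Must rescan other elements to find the new min.
Needs rescan: yes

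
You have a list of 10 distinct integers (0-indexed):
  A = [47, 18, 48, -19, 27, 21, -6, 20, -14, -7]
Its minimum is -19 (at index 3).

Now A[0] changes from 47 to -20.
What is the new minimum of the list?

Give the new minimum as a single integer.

Old min = -19 (at index 3)
Change: A[0] 47 -> -20
Changed element was NOT the old min.
  New min = min(old_min, new_val) = min(-19, -20) = -20

Answer: -20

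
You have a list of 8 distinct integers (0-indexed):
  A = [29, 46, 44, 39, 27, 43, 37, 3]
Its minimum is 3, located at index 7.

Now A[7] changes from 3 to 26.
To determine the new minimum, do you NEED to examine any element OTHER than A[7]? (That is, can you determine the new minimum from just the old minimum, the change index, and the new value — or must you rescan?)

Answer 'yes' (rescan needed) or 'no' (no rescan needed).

Old min = 3 at index 7
Change at index 7: 3 -> 26
Index 7 WAS the min and new value 26 > old min 3. Must rescan other elements to find the new min.
Needs rescan: yes

Answer: yes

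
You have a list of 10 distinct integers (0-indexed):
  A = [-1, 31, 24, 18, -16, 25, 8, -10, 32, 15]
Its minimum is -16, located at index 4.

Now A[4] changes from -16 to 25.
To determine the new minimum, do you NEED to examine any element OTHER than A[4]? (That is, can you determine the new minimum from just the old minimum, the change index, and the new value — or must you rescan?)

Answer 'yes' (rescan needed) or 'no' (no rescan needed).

Answer: yes

Derivation:
Old min = -16 at index 4
Change at index 4: -16 -> 25
Index 4 WAS the min and new value 25 > old min -16. Must rescan other elements to find the new min.
Needs rescan: yes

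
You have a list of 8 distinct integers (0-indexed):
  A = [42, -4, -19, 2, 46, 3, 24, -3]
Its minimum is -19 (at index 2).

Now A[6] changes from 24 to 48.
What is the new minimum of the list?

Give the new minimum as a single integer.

Answer: -19

Derivation:
Old min = -19 (at index 2)
Change: A[6] 24 -> 48
Changed element was NOT the old min.
  New min = min(old_min, new_val) = min(-19, 48) = -19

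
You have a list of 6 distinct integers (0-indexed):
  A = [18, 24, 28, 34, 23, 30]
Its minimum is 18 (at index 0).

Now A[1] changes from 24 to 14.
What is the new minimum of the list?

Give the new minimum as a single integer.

Answer: 14

Derivation:
Old min = 18 (at index 0)
Change: A[1] 24 -> 14
Changed element was NOT the old min.
  New min = min(old_min, new_val) = min(18, 14) = 14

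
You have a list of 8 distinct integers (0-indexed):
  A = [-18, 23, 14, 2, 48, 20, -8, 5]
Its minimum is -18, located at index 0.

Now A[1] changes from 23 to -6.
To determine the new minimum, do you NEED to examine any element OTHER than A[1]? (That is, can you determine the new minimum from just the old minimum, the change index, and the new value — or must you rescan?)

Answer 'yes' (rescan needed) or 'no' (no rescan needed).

Old min = -18 at index 0
Change at index 1: 23 -> -6
Index 1 was NOT the min. New min = min(-18, -6). No rescan of other elements needed.
Needs rescan: no

Answer: no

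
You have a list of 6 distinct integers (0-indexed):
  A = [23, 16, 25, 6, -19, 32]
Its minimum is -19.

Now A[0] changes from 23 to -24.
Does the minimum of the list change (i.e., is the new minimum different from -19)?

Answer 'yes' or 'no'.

Answer: yes

Derivation:
Old min = -19
Change: A[0] 23 -> -24
Changed element was NOT the min; min changes only if -24 < -19.
New min = -24; changed? yes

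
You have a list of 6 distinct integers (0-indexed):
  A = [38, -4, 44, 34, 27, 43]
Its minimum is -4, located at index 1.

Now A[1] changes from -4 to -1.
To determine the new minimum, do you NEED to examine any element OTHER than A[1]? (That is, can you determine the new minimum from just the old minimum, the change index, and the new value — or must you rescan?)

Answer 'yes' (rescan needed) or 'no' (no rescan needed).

Old min = -4 at index 1
Change at index 1: -4 -> -1
Index 1 WAS the min and new value -1 > old min -4. Must rescan other elements to find the new min.
Needs rescan: yes

Answer: yes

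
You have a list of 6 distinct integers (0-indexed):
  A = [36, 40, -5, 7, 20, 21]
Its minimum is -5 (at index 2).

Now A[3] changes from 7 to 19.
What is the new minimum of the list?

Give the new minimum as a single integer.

Old min = -5 (at index 2)
Change: A[3] 7 -> 19
Changed element was NOT the old min.
  New min = min(old_min, new_val) = min(-5, 19) = -5

Answer: -5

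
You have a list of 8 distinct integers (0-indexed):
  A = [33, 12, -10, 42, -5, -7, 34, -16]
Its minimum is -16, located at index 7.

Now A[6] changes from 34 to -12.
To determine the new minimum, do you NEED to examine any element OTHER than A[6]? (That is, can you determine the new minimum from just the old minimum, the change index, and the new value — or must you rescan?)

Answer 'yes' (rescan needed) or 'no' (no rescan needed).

Old min = -16 at index 7
Change at index 6: 34 -> -12
Index 6 was NOT the min. New min = min(-16, -12). No rescan of other elements needed.
Needs rescan: no

Answer: no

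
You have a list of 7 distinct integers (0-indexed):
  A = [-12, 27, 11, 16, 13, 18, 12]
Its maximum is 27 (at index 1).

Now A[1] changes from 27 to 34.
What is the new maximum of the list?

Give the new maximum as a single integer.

Old max = 27 (at index 1)
Change: A[1] 27 -> 34
Changed element WAS the max -> may need rescan.
  Max of remaining elements: 18
  New max = max(34, 18) = 34

Answer: 34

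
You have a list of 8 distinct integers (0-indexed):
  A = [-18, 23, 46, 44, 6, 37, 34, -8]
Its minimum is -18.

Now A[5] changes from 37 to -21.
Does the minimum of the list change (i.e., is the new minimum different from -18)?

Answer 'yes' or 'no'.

Old min = -18
Change: A[5] 37 -> -21
Changed element was NOT the min; min changes only if -21 < -18.
New min = -21; changed? yes

Answer: yes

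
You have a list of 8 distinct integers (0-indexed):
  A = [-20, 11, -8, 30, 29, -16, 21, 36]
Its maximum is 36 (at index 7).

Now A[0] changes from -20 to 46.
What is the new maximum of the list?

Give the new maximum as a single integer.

Answer: 46

Derivation:
Old max = 36 (at index 7)
Change: A[0] -20 -> 46
Changed element was NOT the old max.
  New max = max(old_max, new_val) = max(36, 46) = 46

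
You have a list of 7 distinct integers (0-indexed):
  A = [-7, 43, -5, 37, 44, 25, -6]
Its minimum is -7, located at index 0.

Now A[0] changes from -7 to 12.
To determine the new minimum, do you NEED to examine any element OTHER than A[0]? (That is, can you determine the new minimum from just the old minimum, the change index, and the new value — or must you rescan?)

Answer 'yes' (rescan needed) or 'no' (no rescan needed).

Old min = -7 at index 0
Change at index 0: -7 -> 12
Index 0 WAS the min and new value 12 > old min -7. Must rescan other elements to find the new min.
Needs rescan: yes

Answer: yes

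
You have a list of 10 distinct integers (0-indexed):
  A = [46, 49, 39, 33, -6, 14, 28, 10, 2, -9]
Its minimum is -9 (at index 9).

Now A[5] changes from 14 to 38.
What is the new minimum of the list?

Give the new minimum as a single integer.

Answer: -9

Derivation:
Old min = -9 (at index 9)
Change: A[5] 14 -> 38
Changed element was NOT the old min.
  New min = min(old_min, new_val) = min(-9, 38) = -9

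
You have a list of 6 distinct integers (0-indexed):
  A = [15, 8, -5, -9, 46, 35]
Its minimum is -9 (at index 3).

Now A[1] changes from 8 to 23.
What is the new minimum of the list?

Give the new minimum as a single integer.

Old min = -9 (at index 3)
Change: A[1] 8 -> 23
Changed element was NOT the old min.
  New min = min(old_min, new_val) = min(-9, 23) = -9

Answer: -9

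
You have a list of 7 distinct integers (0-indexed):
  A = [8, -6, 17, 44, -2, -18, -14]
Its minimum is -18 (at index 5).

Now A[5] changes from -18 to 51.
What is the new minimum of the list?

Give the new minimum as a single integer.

Answer: -14

Derivation:
Old min = -18 (at index 5)
Change: A[5] -18 -> 51
Changed element WAS the min. Need to check: is 51 still <= all others?
  Min of remaining elements: -14
  New min = min(51, -14) = -14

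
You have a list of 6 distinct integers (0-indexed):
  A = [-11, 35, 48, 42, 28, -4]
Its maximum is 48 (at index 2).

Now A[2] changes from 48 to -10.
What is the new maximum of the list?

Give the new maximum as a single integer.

Old max = 48 (at index 2)
Change: A[2] 48 -> -10
Changed element WAS the max -> may need rescan.
  Max of remaining elements: 42
  New max = max(-10, 42) = 42

Answer: 42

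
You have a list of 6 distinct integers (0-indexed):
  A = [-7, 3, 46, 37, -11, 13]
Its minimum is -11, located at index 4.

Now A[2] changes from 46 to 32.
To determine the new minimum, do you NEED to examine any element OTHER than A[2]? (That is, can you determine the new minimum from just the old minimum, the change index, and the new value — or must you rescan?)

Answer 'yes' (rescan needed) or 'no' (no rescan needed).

Old min = -11 at index 4
Change at index 2: 46 -> 32
Index 2 was NOT the min. New min = min(-11, 32). No rescan of other elements needed.
Needs rescan: no

Answer: no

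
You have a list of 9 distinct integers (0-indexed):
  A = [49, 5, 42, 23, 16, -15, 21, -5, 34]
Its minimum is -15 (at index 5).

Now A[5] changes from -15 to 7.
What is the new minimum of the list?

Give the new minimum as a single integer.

Old min = -15 (at index 5)
Change: A[5] -15 -> 7
Changed element WAS the min. Need to check: is 7 still <= all others?
  Min of remaining elements: -5
  New min = min(7, -5) = -5

Answer: -5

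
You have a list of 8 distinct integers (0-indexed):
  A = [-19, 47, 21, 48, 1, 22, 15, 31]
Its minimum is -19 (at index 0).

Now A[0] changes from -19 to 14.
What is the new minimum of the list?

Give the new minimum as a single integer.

Answer: 1

Derivation:
Old min = -19 (at index 0)
Change: A[0] -19 -> 14
Changed element WAS the min. Need to check: is 14 still <= all others?
  Min of remaining elements: 1
  New min = min(14, 1) = 1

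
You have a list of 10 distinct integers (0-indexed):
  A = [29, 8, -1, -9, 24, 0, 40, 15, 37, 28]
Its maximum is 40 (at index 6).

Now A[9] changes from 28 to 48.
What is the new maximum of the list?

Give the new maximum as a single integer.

Answer: 48

Derivation:
Old max = 40 (at index 6)
Change: A[9] 28 -> 48
Changed element was NOT the old max.
  New max = max(old_max, new_val) = max(40, 48) = 48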